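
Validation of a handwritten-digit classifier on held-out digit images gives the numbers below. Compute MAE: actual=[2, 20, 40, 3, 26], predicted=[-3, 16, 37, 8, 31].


Absolute errors: |2+ 3|=5, |20-16|=4, |40-37|=3, |3-8|=5, |26-31|=5
Sum = 22
MAE = 22/5 = 22/5

22/5


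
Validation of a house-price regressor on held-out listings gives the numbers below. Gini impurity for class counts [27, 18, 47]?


Probabilities: [27/92, 18/92, 47/92] ≈ [0.2935, 0.1957, 0.5109]
Σpᵢ² = (729 + 324 + 2209)/92² = 3262/8464
Gini = 1 - Σpᵢ² = 1 - 3262/8464 = 0.6146

0.6146


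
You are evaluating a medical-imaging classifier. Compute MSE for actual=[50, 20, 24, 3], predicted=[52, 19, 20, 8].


Squared errors: (50-52)²=4, (20-19)²=1, (24-20)²=16, (3-8)²=25
Sum = 46
MSE = 46/4 = 23/2

23/2


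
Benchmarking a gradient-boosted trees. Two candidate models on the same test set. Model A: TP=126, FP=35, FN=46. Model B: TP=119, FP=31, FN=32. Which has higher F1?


Model A: P=126/161=0.7826, R=126/172=0.7326, F1=2PR/(P+R)=2TP/(2TP+FP+FN)=252/333=0.7568
Model B: P=119/150=0.7933, R=119/151=0.7881, F1=2PR/(P+R)=2TP/(2TP+FP+FN)=238/301=0.7907
0.7568 < 0.7907 → Model B

Model B


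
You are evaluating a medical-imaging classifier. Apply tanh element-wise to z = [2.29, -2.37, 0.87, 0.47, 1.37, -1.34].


tanh(2.29) = 0.9797
tanh(-2.37) = -0.9827
tanh(0.87) = 0.7014
tanh(0.47) = 0.4382
tanh(1.37) = 0.8787
tanh(-1.34) = -0.8717
result = [0.9797, -0.9827, 0.7014, 0.4382, 0.8787, -0.8717]

[0.9797, -0.9827, 0.7014, 0.4382, 0.8787, -0.8717]


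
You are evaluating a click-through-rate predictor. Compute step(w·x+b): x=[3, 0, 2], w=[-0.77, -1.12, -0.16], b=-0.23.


z = (3)·(-0.77) + (0)·(-1.12) + (2)·(-0.16) - 0.23
  = -2.86
step(z) = 0 (z<0)

0


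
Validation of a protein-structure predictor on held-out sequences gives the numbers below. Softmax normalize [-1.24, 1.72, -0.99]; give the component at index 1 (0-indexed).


Exponentials: e^-1.24=0.2894, e^1.72=5.5845, e^-0.99=0.3716
Sum = 6.2455
Softmax = [0.0463, 0.8942, 0.0595]
p[1] = 5.5845/6.2455 = 0.8942

0.8942


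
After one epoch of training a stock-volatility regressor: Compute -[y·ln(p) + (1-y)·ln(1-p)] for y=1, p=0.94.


BCE = -[y·ln(p) + (1-y)·ln(1-p)]
= -1·ln(0.94) - 0
= -ln(0.94) = 0.0619

0.0619


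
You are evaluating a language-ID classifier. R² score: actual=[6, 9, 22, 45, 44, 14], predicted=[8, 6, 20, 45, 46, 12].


ȳ = 23.3333
SS_res = Σ(y-ŷ)² = 25
SS_tot = Σ(y-ȳ)² = 1491.33
R² = 1 - SS_res/SS_tot = 1 - 0.0168 = 0.9832

0.9832


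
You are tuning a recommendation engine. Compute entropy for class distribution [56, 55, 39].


Probabilities: [56/150, 55/150, 39/150] ≈ [0.3733, 0.3667, 0.26]
H = -((56/150)·log₂(56/150) + (55/150)·log₂(55/150) + (39/150)·log₂(39/150))
  = 1.5667 bits

1.5667 bits


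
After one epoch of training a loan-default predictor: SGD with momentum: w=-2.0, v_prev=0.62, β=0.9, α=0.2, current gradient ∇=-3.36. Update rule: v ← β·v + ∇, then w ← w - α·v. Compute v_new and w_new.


v_new = 0.9·0.62 - 3.36 = 0.558 - 3.36 = -2.802
w_new = -2.0 - 0.2·-2.802 = -2.0 + 0.5604 = -1.4396

v_new=-2.802, w_new=-1.4396


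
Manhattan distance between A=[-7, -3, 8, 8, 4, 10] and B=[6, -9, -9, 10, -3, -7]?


d = |-7-6| + |-3+ 9| + |8+ 9| + |8-10| + |4+ 3| + |10+ 7|
  = 13 + 6 + 17 + 2 + 7 + 17
  = 62

62


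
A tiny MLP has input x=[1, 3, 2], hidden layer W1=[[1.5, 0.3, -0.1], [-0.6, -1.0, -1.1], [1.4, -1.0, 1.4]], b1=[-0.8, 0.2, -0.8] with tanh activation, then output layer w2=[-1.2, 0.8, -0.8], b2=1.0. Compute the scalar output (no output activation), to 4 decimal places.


z1[0] = (1.5)·(1) + (0.3)·(3) + (-0.1)·(2) - 0.8 = 1.4
z1[1] = (-0.6)·(1) + (-1.0)·(3) + (-1.1)·(2) + 0.2 = -5.6
z1[2] = (1.4)·(1) + (-1.0)·(3) + (1.4)·(2) - 0.8 = 0.4
h = tanh(z1) = [0.8854, -1.0, 0.3799]
output = (-1.2)·(0.8854) + (0.8)·(-1.0) + (-0.8)·(0.3799) + 1.0 = -1.1664

-1.1664


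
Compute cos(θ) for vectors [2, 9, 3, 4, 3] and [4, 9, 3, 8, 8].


A·B = 2·4 + 9·9 + 3·3 + 4·8 + 3·8 = 154
‖A‖ = √119 = 10.9087, ‖B‖ = √234 = 15.2971
cos = 154/(√119·√234) = 154/√27846 = 0.9229

0.9229


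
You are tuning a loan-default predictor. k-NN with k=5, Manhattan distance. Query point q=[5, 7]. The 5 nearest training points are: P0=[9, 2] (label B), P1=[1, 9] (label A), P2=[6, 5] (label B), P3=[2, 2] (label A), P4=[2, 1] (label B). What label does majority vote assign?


d(q,P0) = 9  (label B)
d(q,P1) = 6  (label A)
d(q,P2) = 3  (label B)
d(q,P3) = 8  (label A)
d(q,P4) = 9  (label B)
Votes: A=2, B=3
Majority → B

B


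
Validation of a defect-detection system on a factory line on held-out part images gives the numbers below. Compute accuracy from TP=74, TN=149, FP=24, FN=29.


Accuracy = (TP+TN)/(TP+TN+FP+FN)
= (74+149)/(276)
= 223/276 = 80.8%

80.8%


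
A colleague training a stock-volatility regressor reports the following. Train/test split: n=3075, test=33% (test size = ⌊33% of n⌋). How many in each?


Test = ⌊3075·33/100⌋ = 1014
Train = 3075 - 1014 = 2061

Train: 2061, Test: 1014


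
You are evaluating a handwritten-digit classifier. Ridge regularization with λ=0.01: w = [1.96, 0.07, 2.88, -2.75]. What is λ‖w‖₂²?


‖w‖₂² = (1.96)² + (0.07)² + (2.88)² + (-2.75)²
     = 3.8416 + 0.0049 + 8.2944 + 7.5625
     = 19.7034
λ·‖w‖₂² = 0.01·19.7034 = 0.197034

0.197034


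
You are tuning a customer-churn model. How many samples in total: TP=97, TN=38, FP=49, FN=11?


Total = TP + TN + FP + FN
= 97 + 38 + 49 + 11
= 195
(Predicted positive: 146, predicted negative: 49)

195


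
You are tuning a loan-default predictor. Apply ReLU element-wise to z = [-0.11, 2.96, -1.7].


ReLU(-0.11) = max(0, -0.11) = 0.0
ReLU(2.96) = max(0, 2.96) = 2.96
ReLU(-1.7) = max(0, -1.7) = 0.0
result = [0.0, 2.96, 0.0]

[0.0, 2.96, 0.0]


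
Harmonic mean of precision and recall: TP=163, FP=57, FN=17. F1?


Precision = 163/220 = 0.7409
Recall = 163/180 = 0.9056
F1 = 2·P·R/(P+R) = 2·TP/(2·TP+FP+FN) = 326/(326+57+17) = 326/400 = 0.815

0.815


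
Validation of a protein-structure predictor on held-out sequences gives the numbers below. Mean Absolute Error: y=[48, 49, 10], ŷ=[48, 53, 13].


Absolute errors: |48-48|=0, |49-53|=4, |10-13|=3
Sum = 7
MAE = 7/3 = 7/3

7/3


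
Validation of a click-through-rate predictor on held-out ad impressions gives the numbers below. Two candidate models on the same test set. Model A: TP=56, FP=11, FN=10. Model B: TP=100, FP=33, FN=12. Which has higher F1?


Model A: P=56/67=0.8358, R=56/66=0.8485, F1=2PR/(P+R)=2TP/(2TP+FP+FN)=112/133=0.8421
Model B: P=100/133=0.7519, R=100/112=0.8929, F1=2PR/(P+R)=2TP/(2TP+FP+FN)=200/245=0.8163
0.8421 > 0.8163 → Model A

Model A


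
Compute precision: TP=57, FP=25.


Precision = TP/(TP+FP)
= 57/(57+25)
= 57/82 = 69.51%

69.51%


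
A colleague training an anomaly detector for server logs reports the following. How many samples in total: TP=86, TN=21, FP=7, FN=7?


Total = TP + TN + FP + FN
= 86 + 21 + 7 + 7
= 121
(Predicted positive: 93, predicted negative: 28)

121


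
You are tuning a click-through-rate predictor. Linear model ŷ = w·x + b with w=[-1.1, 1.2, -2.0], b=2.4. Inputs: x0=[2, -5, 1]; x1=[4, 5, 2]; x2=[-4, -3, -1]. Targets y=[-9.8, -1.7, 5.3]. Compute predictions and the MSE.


ŷ0 = (-1.1)·(2) + (1.2)·(-5) + (-2.0)·(1) + 2.4 = -7.8
ŷ1 = (-1.1)·(4) + (1.2)·(5) + (-2.0)·(2) + 2.4 = -0.0
ŷ2 = (-1.1)·(-4) + (1.2)·(-3) + (-2.0)·(-1) + 2.4 = 5.2
errors² = [4.0, 2.89, 0.01]
MSE = 6.9000/3 = 2.3

2.3


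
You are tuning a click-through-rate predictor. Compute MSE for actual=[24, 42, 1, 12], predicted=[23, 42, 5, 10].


Squared errors: (24-23)²=1, (42-42)²=0, (1-5)²=16, (12-10)²=4
Sum = 21
MSE = 21/4 = 21/4

21/4


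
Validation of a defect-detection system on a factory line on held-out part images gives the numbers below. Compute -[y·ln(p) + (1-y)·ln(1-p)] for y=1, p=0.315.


BCE = -[y·ln(p) + (1-y)·ln(1-p)]
= -1·ln(0.315) - 0
= -ln(0.315) = 1.1552

1.1552


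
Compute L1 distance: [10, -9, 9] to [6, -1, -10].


d = |10-6| + |-9+ 1| + |9+ 10|
  = 4 + 8 + 19
  = 31

31


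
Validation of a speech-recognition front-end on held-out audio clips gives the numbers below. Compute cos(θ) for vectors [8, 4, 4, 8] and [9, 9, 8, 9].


A·B = 8·9 + 4·9 + 4·8 + 8·9 = 212
‖A‖ = √160 = 12.6491, ‖B‖ = √307 = 17.5214
cos = 212/(√160·√307) = 212/√49120 = 0.9565

0.9565


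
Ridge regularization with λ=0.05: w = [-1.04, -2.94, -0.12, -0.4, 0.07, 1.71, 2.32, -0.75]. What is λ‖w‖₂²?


‖w‖₂² = (-1.04)² + (-2.94)² + (-0.12)² + (-0.4)² + (0.07)² + (1.71)² + (2.32)² + (-0.75)²
     = 1.0816 + 8.6436 + 0.0144 + 0.16 + 0.0049 + 2.9241 + 5.3824 + 0.5625
     = 18.7735
λ·‖w‖₂² = 0.05·18.7735 = 0.938675

0.938675


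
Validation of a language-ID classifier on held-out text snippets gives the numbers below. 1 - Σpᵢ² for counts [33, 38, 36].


Probabilities: [33/107, 38/107, 36/107] ≈ [0.3084, 0.3551, 0.3364]
Σpᵢ² = (1089 + 1444 + 1296)/107² = 3829/11449
Gini = 1 - Σpᵢ² = 1 - 3829/11449 = 0.6656

0.6656


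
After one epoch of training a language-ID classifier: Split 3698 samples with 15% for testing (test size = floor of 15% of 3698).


Test = ⌊3698·15/100⌋ = 554
Train = 3698 - 554 = 3144

Train: 3144, Test: 554


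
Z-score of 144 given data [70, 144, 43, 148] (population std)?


μ = 101.25, σ = 45.7787
z = (144 - 101.25)/45.7787 = 0.9338

0.9338


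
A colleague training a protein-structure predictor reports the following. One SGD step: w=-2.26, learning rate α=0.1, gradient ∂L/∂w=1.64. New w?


w_new = w - α·∇
= -2.26 - 0.1·1.64
= -2.26 - 0.164
= -2.424

-2.424


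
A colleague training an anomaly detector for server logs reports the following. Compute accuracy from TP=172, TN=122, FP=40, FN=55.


Accuracy = (TP+TN)/(TP+TN+FP+FN)
= (172+122)/(389)
= 294/389 = 75.58%

75.58%


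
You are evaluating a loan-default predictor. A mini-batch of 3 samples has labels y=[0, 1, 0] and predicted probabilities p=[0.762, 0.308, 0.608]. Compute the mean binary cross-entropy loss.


L[0] = -ln(1-0.762) = -ln(0.238) = 1.4355
L[1] = -ln(0.308) = 1.1777
L[2] = -ln(1-0.608) = -ln(0.392) = 0.9365
mean = (1.4355 + 1.1777 + 0.9365)/3 = 1.1832

1.1832


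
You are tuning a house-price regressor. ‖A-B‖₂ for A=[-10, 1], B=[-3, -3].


d = √((-10+ 3)² + (1+ 3)²)
  = √(49 + 16)
  = √65 = 8.0623

8.0623


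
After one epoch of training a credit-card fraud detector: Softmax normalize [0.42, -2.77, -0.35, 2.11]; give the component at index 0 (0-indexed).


Exponentials: e^0.42=1.522, e^-2.77=0.0627, e^-0.35=0.7047, e^2.11=8.2482
Sum = 10.5376
Softmax = [0.1444, 0.0059, 0.0669, 0.7827]
p[0] = 1.522/10.5376 = 0.1444

0.1444


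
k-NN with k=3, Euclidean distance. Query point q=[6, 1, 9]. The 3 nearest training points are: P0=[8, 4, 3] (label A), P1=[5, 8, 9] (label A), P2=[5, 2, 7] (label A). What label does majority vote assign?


d(q,P0) = 7.0  (label A)
d(q,P1) = 7.0711  (label A)
d(q,P2) = 2.4495  (label A)
Votes: A=3, B=0
Majority → A

A


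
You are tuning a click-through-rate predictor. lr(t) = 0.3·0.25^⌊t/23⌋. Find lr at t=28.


n_drops = ⌊28/23⌋ = 1
lr = 0.3·0.25^1 = 0.3·0.25 = 0.075

0.075


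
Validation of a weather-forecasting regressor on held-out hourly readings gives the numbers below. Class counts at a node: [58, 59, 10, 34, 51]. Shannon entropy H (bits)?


Probabilities: [58/212, 59/212, 10/212, 34/212, 51/212] ≈ [0.2736, 0.2783, 0.0472, 0.1604, 0.2406]
H = -((58/212)·log₂(58/212) + (59/212)·log₂(59/212) + (10/212)·log₂(10/212) + (34/212)·log₂(34/212) + (51/212)·log₂(51/212))
  = 2.1509 bits

2.1509 bits


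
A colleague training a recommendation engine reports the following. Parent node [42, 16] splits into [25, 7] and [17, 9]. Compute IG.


Parent = [42, 16], H_parent = 0.8498
H_left = 0.7579 (n=32), H_right = 0.9306 (n=26)
H_children = (32/58)·0.7579 + (26/58)·0.9306 = 0.8353
IG = 0.8498 - 0.8353 = 0.0145

0.0145


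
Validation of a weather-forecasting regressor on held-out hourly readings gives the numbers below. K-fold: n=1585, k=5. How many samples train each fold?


Fold size = 1585/5 = 317
Training per fold = 1585 - 317 = 1268

1268


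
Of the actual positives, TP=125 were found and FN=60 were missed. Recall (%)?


Recall = TP/(TP+FN)
= 125/(125+60)
= 125/185 = 67.57%

67.57%


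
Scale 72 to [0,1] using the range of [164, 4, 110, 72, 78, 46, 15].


min=4, max=164
(72-4)/(164-4) = 68/160 = 0.425

0.425


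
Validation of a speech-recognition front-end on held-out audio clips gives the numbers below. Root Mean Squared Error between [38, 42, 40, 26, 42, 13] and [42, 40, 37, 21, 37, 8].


MSE = 104/6 = 17.3333
RMSE = √(104/6) = 4.1633

4.1633


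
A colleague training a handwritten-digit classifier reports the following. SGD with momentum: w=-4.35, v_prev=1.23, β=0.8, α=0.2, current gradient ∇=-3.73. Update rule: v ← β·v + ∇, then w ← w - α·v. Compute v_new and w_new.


v_new = 0.8·1.23 - 3.73 = 0.984 - 3.73 = -2.746
w_new = -4.35 - 0.2·-2.746 = -4.35 + 0.5492 = -3.8008

v_new=-2.746, w_new=-3.8008


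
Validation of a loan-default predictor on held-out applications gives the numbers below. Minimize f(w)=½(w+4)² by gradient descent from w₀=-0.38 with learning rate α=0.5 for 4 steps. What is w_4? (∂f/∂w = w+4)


step 1: grad = -0.38+4 = 3.62; w = -0.38 - 0.5·(3.62) = -2.19
step 2: grad = -2.19+4 = 1.81; w = -2.19 - 0.5·(1.81) = -3.095
step 3: grad = -3.095+4 = 0.905; w = -3.095 - 0.5·(0.905) = -3.5475
step 4: grad = -3.5475+4 = 0.4525; w = -3.5475 - 0.5·(0.4525) = -3.77375

-3.77375


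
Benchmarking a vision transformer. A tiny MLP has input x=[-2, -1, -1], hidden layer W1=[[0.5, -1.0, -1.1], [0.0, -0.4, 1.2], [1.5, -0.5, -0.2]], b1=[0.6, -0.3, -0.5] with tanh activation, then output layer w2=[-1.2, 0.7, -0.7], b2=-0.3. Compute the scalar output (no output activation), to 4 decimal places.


z1[0] = (0.5)·(-2) + (-1.0)·(-1) + (-1.1)·(-1) + 0.6 = 1.7
z1[1] = (0.0)·(-2) + (-0.4)·(-1) + (1.2)·(-1) - 0.3 = -1.1
z1[2] = (1.5)·(-2) + (-0.5)·(-1) + (-0.2)·(-1) - 0.5 = -2.8
h = tanh(z1) = [0.9354, -0.8005, -0.9926]
output = (-1.2)·(0.9354) + (0.7)·(-0.8005) + (-0.7)·(-0.9926) - 0.3 = -1.288

-1.288


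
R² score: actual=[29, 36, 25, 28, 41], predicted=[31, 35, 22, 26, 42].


ȳ = 31.8
SS_res = Σ(y-ŷ)² = 19
SS_tot = Σ(y-ȳ)² = 170.8
R² = 1 - SS_res/SS_tot = 1 - 0.1112 = 0.8888

0.8888


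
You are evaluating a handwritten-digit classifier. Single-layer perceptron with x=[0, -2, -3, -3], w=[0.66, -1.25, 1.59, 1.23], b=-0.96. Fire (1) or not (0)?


z = (0)·(0.66) + (-2)·(-1.25) + (-3)·(1.59) + (-3)·(1.23) - 0.96
  = -6.92
step(z) = 0 (z<0)

0


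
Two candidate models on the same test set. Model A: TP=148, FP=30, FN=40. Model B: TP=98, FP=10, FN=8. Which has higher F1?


Model A: P=148/178=0.8315, R=148/188=0.7872, F1=2PR/(P+R)=2TP/(2TP+FP+FN)=296/366=0.8087
Model B: P=98/108=0.9074, R=98/106=0.9245, F1=2PR/(P+R)=2TP/(2TP+FP+FN)=196/214=0.9159
0.8087 < 0.9159 → Model B

Model B


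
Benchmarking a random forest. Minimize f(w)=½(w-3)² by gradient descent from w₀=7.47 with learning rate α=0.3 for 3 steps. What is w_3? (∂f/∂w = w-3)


step 1: grad = 7.47-3 = 4.47; w = 7.47 - 0.3·(4.47) = 6.129
step 2: grad = 6.129-3 = 3.129; w = 6.129 - 0.3·(3.129) = 5.1903
step 3: grad = 5.1903-3 = 2.1903; w = 5.1903 - 0.3·(2.1903) = 4.53321

4.53321


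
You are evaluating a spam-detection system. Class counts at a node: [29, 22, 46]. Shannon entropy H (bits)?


Probabilities: [29/97, 22/97, 46/97] ≈ [0.299, 0.2268, 0.4742]
H = -((29/97)·log₂(29/97) + (22/97)·log₂(22/97) + (46/97)·log₂(46/97))
  = 1.5167 bits

1.5167 bits


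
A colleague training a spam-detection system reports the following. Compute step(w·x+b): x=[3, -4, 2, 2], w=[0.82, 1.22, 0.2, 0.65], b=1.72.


z = (3)·(0.82) + (-4)·(1.22) + (2)·(0.2) + (2)·(0.65) + 1.72
  = 1.0
step(z) = 1 (z≥0)

1


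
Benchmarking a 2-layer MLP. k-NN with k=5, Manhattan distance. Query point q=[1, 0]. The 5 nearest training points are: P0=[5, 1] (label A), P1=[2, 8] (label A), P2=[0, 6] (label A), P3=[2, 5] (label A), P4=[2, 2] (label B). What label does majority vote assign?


d(q,P0) = 5  (label A)
d(q,P1) = 9  (label A)
d(q,P2) = 7  (label A)
d(q,P3) = 6  (label A)
d(q,P4) = 3  (label B)
Votes: A=4, B=1
Majority → A

A


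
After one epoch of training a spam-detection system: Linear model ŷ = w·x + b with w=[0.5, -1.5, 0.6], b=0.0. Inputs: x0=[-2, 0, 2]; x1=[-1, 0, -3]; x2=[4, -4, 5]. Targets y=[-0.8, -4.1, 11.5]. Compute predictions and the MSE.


ŷ0 = (0.5)·(-2) + (-1.5)·(0) + (0.6)·(2) + 0.0 = 0.2
ŷ1 = (0.5)·(-1) + (-1.5)·(0) + (0.6)·(-3) + 0.0 = -2.3
ŷ2 = (0.5)·(4) + (-1.5)·(-4) + (0.6)·(5) + 0.0 = 11.0
errors² = [1.0, 3.24, 0.25]
MSE = 4.4900/3 = 1.4967

1.4967


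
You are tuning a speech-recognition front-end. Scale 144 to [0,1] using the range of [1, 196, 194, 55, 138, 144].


min=1, max=196
(144-1)/(196-1) = 143/195 = 0.7333

0.7333


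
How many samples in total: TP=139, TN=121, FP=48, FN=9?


Total = TP + TN + FP + FN
= 139 + 121 + 48 + 9
= 317
(Predicted positive: 187, predicted negative: 130)

317


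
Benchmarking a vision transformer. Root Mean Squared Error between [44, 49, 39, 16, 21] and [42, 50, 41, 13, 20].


MSE = 19/5 = 3.8
RMSE = √(19/5) = 1.9494

1.9494


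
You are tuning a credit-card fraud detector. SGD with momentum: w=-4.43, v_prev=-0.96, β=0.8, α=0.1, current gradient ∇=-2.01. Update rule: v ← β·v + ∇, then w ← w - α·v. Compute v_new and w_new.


v_new = 0.8·-0.96 - 2.01 = -0.768 - 2.01 = -2.778
w_new = -4.43 - 0.1·-2.778 = -4.43 + 0.2778 = -4.1522

v_new=-2.778, w_new=-4.1522


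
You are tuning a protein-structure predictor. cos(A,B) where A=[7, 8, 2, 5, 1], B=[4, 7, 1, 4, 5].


A·B = 7·4 + 8·7 + 2·1 + 5·4 + 1·5 = 111
‖A‖ = √143 = 11.9583, ‖B‖ = √107 = 10.3441
cos = 111/(√143·√107) = 111/√15301 = 0.8974

0.8974


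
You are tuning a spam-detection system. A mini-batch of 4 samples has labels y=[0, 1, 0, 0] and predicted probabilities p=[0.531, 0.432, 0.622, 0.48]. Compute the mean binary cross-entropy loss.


L[0] = -ln(1-0.531) = -ln(0.469) = 0.7572
L[1] = -ln(0.432) = 0.8393
L[2] = -ln(1-0.622) = -ln(0.378) = 0.9729
L[3] = -ln(1-0.48) = -ln(0.52) = 0.6539
mean = (0.7572 + 0.8393 + 0.9729 + 0.6539)/4 = 0.8058

0.8058


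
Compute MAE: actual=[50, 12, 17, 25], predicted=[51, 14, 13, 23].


Absolute errors: |50-51|=1, |12-14|=2, |17-13|=4, |25-23|=2
Sum = 9
MAE = 9/4 = 9/4

9/4


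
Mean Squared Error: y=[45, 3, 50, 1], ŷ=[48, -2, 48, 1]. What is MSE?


Squared errors: (45-48)²=9, (3+ 2)²=25, (50-48)²=4, (1-1)²=0
Sum = 38
MSE = 38/4 = 19/2

19/2


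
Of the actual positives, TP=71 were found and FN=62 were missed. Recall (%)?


Recall = TP/(TP+FN)
= 71/(71+62)
= 71/133 = 53.38%

53.38%


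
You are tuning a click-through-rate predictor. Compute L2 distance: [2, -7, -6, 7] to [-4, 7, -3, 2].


d = √((2+ 4)² + (-7-7)² + (-6+ 3)² + (7-2)²)
  = √(36 + 196 + 9 + 25)
  = √266 = 16.3095

16.3095


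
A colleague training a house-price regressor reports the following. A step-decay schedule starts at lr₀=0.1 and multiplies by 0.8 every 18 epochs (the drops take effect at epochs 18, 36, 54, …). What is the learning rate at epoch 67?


n_drops = ⌊67/18⌋ = 3
lr = 0.1·0.8^3 = 0.1·0.512 = 0.0512

0.0512


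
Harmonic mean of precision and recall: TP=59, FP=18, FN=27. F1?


Precision = 59/77 = 0.7662
Recall = 59/86 = 0.686
F1 = 2·P·R/(P+R) = 2·TP/(2·TP+FP+FN) = 118/(118+18+27) = 118/163 = 0.7239

0.7239


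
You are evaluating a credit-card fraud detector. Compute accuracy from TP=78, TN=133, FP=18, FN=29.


Accuracy = (TP+TN)/(TP+TN+FP+FN)
= (78+133)/(258)
= 211/258 = 81.78%

81.78%


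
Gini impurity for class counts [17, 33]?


Probabilities: [17/50, 33/50] ≈ [0.34, 0.66]
Σpᵢ² = (289 + 1089)/50² = 1378/2500
Gini = 1 - Σpᵢ² = 1 - 1378/2500 = 0.4488

0.4488


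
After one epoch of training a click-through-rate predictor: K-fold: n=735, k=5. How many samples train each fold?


Fold size = 735/5 = 147
Training per fold = 735 - 147 = 588

588


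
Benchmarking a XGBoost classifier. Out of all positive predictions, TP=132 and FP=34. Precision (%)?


Precision = TP/(TP+FP)
= 132/(132+34)
= 132/166 = 79.52%

79.52%


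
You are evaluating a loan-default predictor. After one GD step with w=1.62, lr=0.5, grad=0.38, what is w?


w_new = w - α·∇
= 1.62 - 0.5·0.38
= 1.62 - 0.19
= 1.43

1.43


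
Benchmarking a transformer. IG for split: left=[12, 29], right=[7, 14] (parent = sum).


Parent = [19, 43], H_parent = 0.889
H_left = 0.8722 (n=41), H_right = 0.9183 (n=21)
H_children = (41/62)·0.8722 + (21/62)·0.9183 = 0.8878
IG = 0.889 - 0.8878 = 0.0012

0.0012


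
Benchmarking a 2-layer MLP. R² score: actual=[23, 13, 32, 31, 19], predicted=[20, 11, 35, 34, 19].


ȳ = 23.6
SS_res = Σ(y-ŷ)² = 31
SS_tot = Σ(y-ȳ)² = 259.2
R² = 1 - SS_res/SS_tot = 1 - 0.1196 = 0.8804

0.8804


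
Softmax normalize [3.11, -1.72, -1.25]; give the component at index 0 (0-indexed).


Exponentials: e^3.11=22.421, e^-1.72=0.1791, e^-1.25=0.2865
Sum = 22.8866
Softmax = [0.9797, 0.0078, 0.0125]
p[0] = 22.421/22.8866 = 0.9797

0.9797


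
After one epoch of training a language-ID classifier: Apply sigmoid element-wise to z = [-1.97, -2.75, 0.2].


σ(-1.97) = 1/(1+e^1.97) = 0.1224
σ(-2.75) = 1/(1+e^2.75) = 0.0601
σ(0.2) = 1/(1+e^-0.2) = 0.5498
result = [0.1224, 0.0601, 0.5498]

[0.1224, 0.0601, 0.5498]


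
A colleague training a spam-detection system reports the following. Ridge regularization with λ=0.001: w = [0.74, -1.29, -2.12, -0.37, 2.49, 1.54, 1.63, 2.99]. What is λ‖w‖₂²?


‖w‖₂² = (0.74)² + (-1.29)² + (-2.12)² + (-0.37)² + (2.49)² + (1.54)² + (1.63)² + (2.99)²
     = 0.5476 + 1.6641 + 4.4944 + 0.1369 + 6.2001 + 2.3716 + 2.6569 + 8.9401
     = 27.0117
λ·‖w‖₂² = 0.001·27.0117 = 0.027012

0.027012


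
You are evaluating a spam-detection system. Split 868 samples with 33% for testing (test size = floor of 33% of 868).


Test = ⌊868·33/100⌋ = 286
Train = 868 - 286 = 582

Train: 582, Test: 286


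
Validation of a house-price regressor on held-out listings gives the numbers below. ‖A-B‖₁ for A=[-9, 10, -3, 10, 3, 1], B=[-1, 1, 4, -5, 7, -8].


d = |-9+ 1| + |10-1| + |-3-4| + |10+ 5| + |3-7| + |1+ 8|
  = 8 + 9 + 7 + 15 + 4 + 9
  = 52

52


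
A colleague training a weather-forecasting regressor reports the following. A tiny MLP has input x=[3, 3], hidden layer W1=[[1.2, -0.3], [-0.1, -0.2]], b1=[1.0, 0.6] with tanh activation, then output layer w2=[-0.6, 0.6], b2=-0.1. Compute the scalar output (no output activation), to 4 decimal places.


z1[0] = (1.2)·(3) + (-0.3)·(3) + 1.0 = 3.7
z1[1] = (-0.1)·(3) + (-0.2)·(3) + 0.6 = -0.3
h = tanh(z1) = [0.9988, -0.2913]
output = (-0.6)·(0.9988) + (0.6)·(-0.2913) - 0.1 = -0.8741

-0.8741


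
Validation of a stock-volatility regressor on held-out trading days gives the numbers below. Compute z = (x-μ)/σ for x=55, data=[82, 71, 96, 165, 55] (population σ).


μ = 93.8, σ = 38.0494
z = (55 - 93.8)/38.0494 = -1.0197

-1.0197


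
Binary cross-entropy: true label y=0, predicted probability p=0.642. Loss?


BCE = -[y·ln(p) + (1-y)·ln(1-p)]
= -0 - 1·ln(1-0.642)
= -ln(0.358) = 1.0272

1.0272


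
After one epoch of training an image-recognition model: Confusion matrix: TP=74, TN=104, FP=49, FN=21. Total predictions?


Total = TP + TN + FP + FN
= 74 + 104 + 49 + 21
= 248
(Predicted positive: 123, predicted negative: 125)

248


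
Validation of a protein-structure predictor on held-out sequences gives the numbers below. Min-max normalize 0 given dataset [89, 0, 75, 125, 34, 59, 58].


min=0, max=125
(0-0)/(125-0) = 0/125 = 0.0

0.0


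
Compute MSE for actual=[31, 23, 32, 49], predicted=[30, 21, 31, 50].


Squared errors: (31-30)²=1, (23-21)²=4, (32-31)²=1, (49-50)²=1
Sum = 7
MSE = 7/4 = 7/4

7/4


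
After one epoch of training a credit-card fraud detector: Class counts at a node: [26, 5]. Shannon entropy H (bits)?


Probabilities: [26/31, 5/31] ≈ [0.8387, 0.1613]
H = -((26/31)·log₂(26/31) + (5/31)·log₂(5/31))
  = 0.6374 bits

0.6374 bits


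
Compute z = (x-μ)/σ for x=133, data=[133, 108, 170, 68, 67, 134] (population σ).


μ = 113.3333, σ = 37.093
z = (133 - 113.3333)/37.093 = 0.5302

0.5302


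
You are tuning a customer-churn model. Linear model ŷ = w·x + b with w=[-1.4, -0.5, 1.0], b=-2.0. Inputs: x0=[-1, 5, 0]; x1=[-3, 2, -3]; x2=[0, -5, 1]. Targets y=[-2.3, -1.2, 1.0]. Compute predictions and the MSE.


ŷ0 = (-1.4)·(-1) + (-0.5)·(5) + (1.0)·(0) - 2.0 = -3.1
ŷ1 = (-1.4)·(-3) + (-0.5)·(2) + (1.0)·(-3) - 2.0 = -1.8
ŷ2 = (-1.4)·(0) + (-0.5)·(-5) + (1.0)·(1) - 2.0 = 1.5
errors² = [0.64, 0.36, 0.25]
MSE = 1.2500/3 = 0.4167

0.4167


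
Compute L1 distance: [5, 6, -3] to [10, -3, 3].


d = |5-10| + |6+ 3| + |-3-3|
  = 5 + 9 + 6
  = 20

20


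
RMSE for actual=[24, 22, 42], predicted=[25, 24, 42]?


MSE = 5/3 = 1.6667
RMSE = √(5/3) = 1.291

1.291


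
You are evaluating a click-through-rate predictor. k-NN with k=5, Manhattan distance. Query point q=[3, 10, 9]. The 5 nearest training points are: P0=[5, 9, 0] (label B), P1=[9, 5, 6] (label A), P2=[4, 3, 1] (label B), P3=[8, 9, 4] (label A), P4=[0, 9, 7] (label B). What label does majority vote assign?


d(q,P0) = 12  (label B)
d(q,P1) = 14  (label A)
d(q,P2) = 16  (label B)
d(q,P3) = 11  (label A)
d(q,P4) = 6  (label B)
Votes: A=2, B=3
Majority → B

B


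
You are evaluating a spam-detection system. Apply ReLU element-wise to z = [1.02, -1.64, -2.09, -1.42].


ReLU(1.02) = max(0, 1.02) = 1.02
ReLU(-1.64) = max(0, -1.64) = 0.0
ReLU(-2.09) = max(0, -2.09) = 0.0
ReLU(-1.42) = max(0, -1.42) = 0.0
result = [1.02, 0.0, 0.0, 0.0]

[1.02, 0.0, 0.0, 0.0]


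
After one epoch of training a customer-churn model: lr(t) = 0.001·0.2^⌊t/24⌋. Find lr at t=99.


n_drops = ⌊99/24⌋ = 4
lr = 0.001·0.2^4 = 0.001·0.0016 = 0.0000016

0.0000016


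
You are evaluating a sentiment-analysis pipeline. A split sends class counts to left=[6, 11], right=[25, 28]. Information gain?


Parent = [31, 39], H_parent = 0.9906
H_left = 0.9367 (n=17), H_right = 0.9977 (n=53)
H_children = (17/70)·0.9367 + (53/70)·0.9977 = 0.9829
IG = 0.9906 - 0.9829 = 0.0077

0.0077


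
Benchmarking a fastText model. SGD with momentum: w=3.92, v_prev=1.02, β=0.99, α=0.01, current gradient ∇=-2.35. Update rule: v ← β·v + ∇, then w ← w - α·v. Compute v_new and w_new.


v_new = 0.99·1.02 - 2.35 = 1.0098 - 2.35 = -1.3402
w_new = 3.92 - 0.01·-1.3402 = 3.92 + 0.013402 = 3.933402

v_new=-1.3402, w_new=3.933402


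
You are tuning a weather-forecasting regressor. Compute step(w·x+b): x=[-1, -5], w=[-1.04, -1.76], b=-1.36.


z = (-1)·(-1.04) + (-5)·(-1.76) - 1.36
  = 8.48
step(z) = 1 (z≥0)

1


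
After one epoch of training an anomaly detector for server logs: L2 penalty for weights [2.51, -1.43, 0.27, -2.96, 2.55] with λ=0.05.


‖w‖₂² = (2.51)² + (-1.43)² + (0.27)² + (-2.96)² + (2.55)²
     = 6.3001 + 2.0449 + 0.0729 + 8.7616 + 6.5025
     = 23.682
λ·‖w‖₂² = 0.05·23.682 = 1.1841

1.1841


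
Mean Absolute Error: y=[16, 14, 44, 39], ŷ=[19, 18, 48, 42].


Absolute errors: |16-19|=3, |14-18|=4, |44-48|=4, |39-42|=3
Sum = 14
MAE = 14/4 = 7/2

7/2


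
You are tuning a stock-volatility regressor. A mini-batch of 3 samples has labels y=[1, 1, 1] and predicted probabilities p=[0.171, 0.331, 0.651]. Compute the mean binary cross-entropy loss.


L[0] = -ln(0.171) = 1.7661
L[1] = -ln(0.331) = 1.1056
L[2] = -ln(0.651) = 0.4292
mean = (1.7661 + 1.1056 + 0.4292)/3 = 1.1003

1.1003


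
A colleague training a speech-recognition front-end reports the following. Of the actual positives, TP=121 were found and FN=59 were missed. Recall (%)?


Recall = TP/(TP+FN)
= 121/(121+59)
= 121/180 = 67.22%

67.22%


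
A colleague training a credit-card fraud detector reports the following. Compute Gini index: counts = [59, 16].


Probabilities: [59/75, 16/75] ≈ [0.7867, 0.2133]
Σpᵢ² = (3481 + 256)/75² = 3737/5625
Gini = 1 - Σpᵢ² = 1 - 3737/5625 = 0.3356

0.3356


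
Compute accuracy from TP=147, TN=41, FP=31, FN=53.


Accuracy = (TP+TN)/(TP+TN+FP+FN)
= (147+41)/(272)
= 188/272 = 69.12%

69.12%


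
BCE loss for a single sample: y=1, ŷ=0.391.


BCE = -[y·ln(p) + (1-y)·ln(1-p)]
= -1·ln(0.391) - 0
= -ln(0.391) = 0.939

0.939


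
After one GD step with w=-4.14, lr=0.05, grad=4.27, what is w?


w_new = w - α·∇
= -4.14 - 0.05·4.27
= -4.14 - 0.2135
= -4.3535

-4.3535


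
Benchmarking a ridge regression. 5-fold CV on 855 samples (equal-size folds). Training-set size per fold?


Fold size = 855/5 = 171
Training per fold = 855 - 171 = 684

684


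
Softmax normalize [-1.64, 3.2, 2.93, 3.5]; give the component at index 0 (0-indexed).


Exponentials: e^-1.64=0.194, e^3.2=24.5325, e^2.93=18.7276, e^3.5=33.1155
Sum = 76.5696
Softmax = [0.0025, 0.3204, 0.2446, 0.4325]
p[0] = 0.194/76.5696 = 0.0025

0.0025


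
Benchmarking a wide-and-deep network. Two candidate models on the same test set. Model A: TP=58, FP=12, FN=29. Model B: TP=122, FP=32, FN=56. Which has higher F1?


Model A: P=58/70=0.8286, R=58/87=0.6667, F1=2PR/(P+R)=2TP/(2TP+FP+FN)=116/157=0.7389
Model B: P=122/154=0.7922, R=122/178=0.6854, F1=2PR/(P+R)=2TP/(2TP+FP+FN)=244/332=0.7349
0.7389 > 0.7349 → Model A

Model A


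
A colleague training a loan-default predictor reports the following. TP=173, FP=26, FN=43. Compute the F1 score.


Precision = 173/199 = 0.8693
Recall = 173/216 = 0.8009
F1 = 2·P·R/(P+R) = 2·TP/(2·TP+FP+FN) = 346/(346+26+43) = 346/415 = 0.8337

0.8337


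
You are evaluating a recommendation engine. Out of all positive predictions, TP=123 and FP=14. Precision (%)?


Precision = TP/(TP+FP)
= 123/(123+14)
= 123/137 = 89.78%

89.78%


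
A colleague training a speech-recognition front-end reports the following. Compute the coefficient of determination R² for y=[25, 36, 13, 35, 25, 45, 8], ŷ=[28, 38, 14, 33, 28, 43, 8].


ȳ = 26.7143
SS_res = Σ(y-ŷ)² = 31
SS_tot = Σ(y-ȳ)² = 1033.43
R² = 1 - SS_res/SS_tot = 1 - 0.03 = 0.97

0.97


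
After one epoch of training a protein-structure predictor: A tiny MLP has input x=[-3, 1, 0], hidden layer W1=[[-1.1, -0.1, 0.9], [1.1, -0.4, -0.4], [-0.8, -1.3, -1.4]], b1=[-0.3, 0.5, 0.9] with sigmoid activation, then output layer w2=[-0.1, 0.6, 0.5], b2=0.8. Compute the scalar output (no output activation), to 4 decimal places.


z1[0] = (-1.1)·(-3) + (-0.1)·(1) + (0.9)·(0) - 0.3 = 2.9
z1[1] = (1.1)·(-3) + (-0.4)·(1) + (-0.4)·(0) + 0.5 = -3.2
z1[2] = (-0.8)·(-3) + (-1.3)·(1) + (-1.4)·(0) + 0.9 = 2.0
h = sigmoid(z1) = [0.9478, 0.0392, 0.8808]
output = (-0.1)·(0.9478) + (0.6)·(0.0392) + (0.5)·(0.8808) + 0.8 = 1.1691

1.1691


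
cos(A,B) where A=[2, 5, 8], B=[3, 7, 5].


A·B = 2·3 + 5·7 + 8·5 = 81
‖A‖ = √93 = 9.6437, ‖B‖ = √83 = 9.1104
cos = 81/(√93·√83) = 81/√7719 = 0.9219

0.9219


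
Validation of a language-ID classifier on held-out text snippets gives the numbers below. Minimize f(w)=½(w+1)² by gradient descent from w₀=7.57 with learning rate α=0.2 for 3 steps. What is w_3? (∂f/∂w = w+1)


step 1: grad = 7.57+1 = 8.57; w = 7.57 - 0.2·(8.57) = 5.856
step 2: grad = 5.856+1 = 6.856; w = 5.856 - 0.2·(6.856) = 4.4848
step 3: grad = 4.4848+1 = 5.4848; w = 4.4848 - 0.2·(5.4848) = 3.38784

3.38784


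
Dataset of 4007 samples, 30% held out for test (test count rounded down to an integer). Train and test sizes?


Test = ⌊4007·30/100⌋ = 1202
Train = 4007 - 1202 = 2805

Train: 2805, Test: 1202


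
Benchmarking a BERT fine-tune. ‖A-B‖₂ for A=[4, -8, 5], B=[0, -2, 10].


d = √((4-0)² + (-8+ 2)² + (5-10)²)
  = √(16 + 36 + 25)
  = √77 = 8.775

8.775


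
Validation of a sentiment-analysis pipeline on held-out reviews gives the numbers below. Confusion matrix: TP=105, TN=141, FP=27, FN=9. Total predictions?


Total = TP + TN + FP + FN
= 105 + 141 + 27 + 9
= 282
(Predicted positive: 132, predicted negative: 150)

282


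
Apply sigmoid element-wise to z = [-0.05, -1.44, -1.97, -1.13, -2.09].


σ(-0.05) = 1/(1+e^0.05) = 0.4875
σ(-1.44) = 1/(1+e^1.44) = 0.1915
σ(-1.97) = 1/(1+e^1.97) = 0.1224
σ(-1.13) = 1/(1+e^1.13) = 0.2442
σ(-2.09) = 1/(1+e^2.09) = 0.1101
result = [0.4875, 0.1915, 0.1224, 0.2442, 0.1101]

[0.4875, 0.1915, 0.1224, 0.2442, 0.1101]


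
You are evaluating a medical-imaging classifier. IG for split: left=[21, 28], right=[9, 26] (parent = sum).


Parent = [30, 54], H_parent = 0.9403
H_left = 0.9852 (n=49), H_right = 0.8224 (n=35)
H_children = (49/84)·0.9852 + (35/84)·0.8224 = 0.9174
IG = 0.9403 - 0.9174 = 0.0229

0.0229


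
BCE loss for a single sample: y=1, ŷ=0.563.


BCE = -[y·ln(p) + (1-y)·ln(1-p)]
= -1·ln(0.563) - 0
= -ln(0.563) = 0.5745

0.5745


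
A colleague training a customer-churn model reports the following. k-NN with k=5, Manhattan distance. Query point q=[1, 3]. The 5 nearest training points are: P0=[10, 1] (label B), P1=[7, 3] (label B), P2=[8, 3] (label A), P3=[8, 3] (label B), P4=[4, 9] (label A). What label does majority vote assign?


d(q,P0) = 11  (label B)
d(q,P1) = 6  (label B)
d(q,P2) = 7  (label A)
d(q,P3) = 7  (label B)
d(q,P4) = 9  (label A)
Votes: A=2, B=3
Majority → B

B


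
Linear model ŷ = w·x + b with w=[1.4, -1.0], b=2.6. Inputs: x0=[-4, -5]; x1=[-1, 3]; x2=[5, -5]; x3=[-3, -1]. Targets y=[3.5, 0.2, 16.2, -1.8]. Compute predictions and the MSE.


ŷ0 = (1.4)·(-4) + (-1.0)·(-5) + 2.6 = 2.0
ŷ1 = (1.4)·(-1) + (-1.0)·(3) + 2.6 = -1.8
ŷ2 = (1.4)·(5) + (-1.0)·(-5) + 2.6 = 14.6
ŷ3 = (1.4)·(-3) + (-1.0)·(-1) + 2.6 = -0.6
errors² = [2.25, 4.0, 2.56, 1.44]
MSE = 10.2500/4 = 2.5625

2.5625


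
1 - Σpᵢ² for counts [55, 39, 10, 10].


Probabilities: [55/114, 39/114, 10/114, 10/114] ≈ [0.4825, 0.3421, 0.0877, 0.0877]
Σpᵢ² = (3025 + 1521 + 100 + 100)/114² = 4746/12996
Gini = 1 - Σpᵢ² = 1 - 4746/12996 = 0.6348

0.6348


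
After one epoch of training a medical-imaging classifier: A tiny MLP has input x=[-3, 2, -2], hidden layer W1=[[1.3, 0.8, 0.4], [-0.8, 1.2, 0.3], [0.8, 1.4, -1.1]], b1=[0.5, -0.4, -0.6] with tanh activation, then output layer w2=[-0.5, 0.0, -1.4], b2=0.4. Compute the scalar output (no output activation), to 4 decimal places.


z1[0] = (1.3)·(-3) + (0.8)·(2) + (0.4)·(-2) + 0.5 = -2.6
z1[1] = (-0.8)·(-3) + (1.2)·(2) + (0.3)·(-2) - 0.4 = 3.8
z1[2] = (0.8)·(-3) + (1.4)·(2) + (-1.1)·(-2) - 0.6 = 2.0
h = tanh(z1) = [-0.989, 0.999, 0.964]
output = (-0.5)·(-0.989) + (0.0)·(0.999) + (-1.4)·(0.964) + 0.4 = -0.4551

-0.4551


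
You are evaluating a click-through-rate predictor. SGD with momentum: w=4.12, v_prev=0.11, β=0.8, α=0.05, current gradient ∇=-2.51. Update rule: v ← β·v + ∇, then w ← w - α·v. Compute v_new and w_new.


v_new = 0.8·0.11 - 2.51 = 0.088 - 2.51 = -2.422
w_new = 4.12 - 0.05·-2.422 = 4.12 + 0.1211 = 4.2411

v_new=-2.422, w_new=4.2411


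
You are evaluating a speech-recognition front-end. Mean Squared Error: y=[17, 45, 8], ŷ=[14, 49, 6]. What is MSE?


Squared errors: (17-14)²=9, (45-49)²=16, (8-6)²=4
Sum = 29
MSE = 29/3 = 29/3

29/3


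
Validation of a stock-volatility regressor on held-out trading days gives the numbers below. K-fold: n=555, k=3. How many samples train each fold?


Fold size = 555/3 = 185
Training per fold = 555 - 185 = 370

370


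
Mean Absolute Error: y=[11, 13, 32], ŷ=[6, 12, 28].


Absolute errors: |11-6|=5, |13-12|=1, |32-28|=4
Sum = 10
MAE = 10/3 = 10/3

10/3


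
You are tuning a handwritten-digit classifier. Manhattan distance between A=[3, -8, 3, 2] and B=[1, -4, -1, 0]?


d = |3-1| + |-8+ 4| + |3+ 1| + |2-0|
  = 2 + 4 + 4 + 2
  = 12

12


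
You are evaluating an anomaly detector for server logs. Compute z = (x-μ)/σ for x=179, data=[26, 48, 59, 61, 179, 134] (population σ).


μ = 84.5, σ = 53.7548
z = (179 - 84.5)/53.7548 = 1.758

1.758


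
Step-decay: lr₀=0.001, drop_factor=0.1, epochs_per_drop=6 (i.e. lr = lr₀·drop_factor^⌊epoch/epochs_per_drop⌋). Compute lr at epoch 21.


n_drops = ⌊21/6⌋ = 3
lr = 0.001·0.1^3 = 0.001·0.001 = 0.000001

0.000001


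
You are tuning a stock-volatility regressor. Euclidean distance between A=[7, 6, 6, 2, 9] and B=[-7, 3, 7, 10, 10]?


d = √((7+ 7)² + (6-3)² + (6-7)² + (2-10)² + (9-10)²)
  = √(196 + 9 + 1 + 64 + 1)
  = √271 = 16.4621

16.4621


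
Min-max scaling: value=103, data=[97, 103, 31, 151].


min=31, max=151
(103-31)/(151-31) = 72/120 = 0.6

0.6


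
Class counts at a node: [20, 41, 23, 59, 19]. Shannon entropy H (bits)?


Probabilities: [20/162, 41/162, 23/162, 59/162, 19/162] ≈ [0.1235, 0.2531, 0.142, 0.3642, 0.1173]
H = -((20/162)·log₂(20/162) + (41/162)·log₂(41/162) + (23/162)·log₂(23/162) + (59/162)·log₂(59/162) + (19/162)·log₂(19/162))
  = 2.1675 bits

2.1675 bits


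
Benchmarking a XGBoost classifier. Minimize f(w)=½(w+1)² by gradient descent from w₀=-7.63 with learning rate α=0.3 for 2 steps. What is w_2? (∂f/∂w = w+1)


step 1: grad = -7.63+1 = -6.63; w = -7.63 - 0.3·(-6.63) = -5.641
step 2: grad = -5.641+1 = -4.641; w = -5.641 - 0.3·(-4.641) = -4.2487

-4.2487


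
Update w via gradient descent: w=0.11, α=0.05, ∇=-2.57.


w_new = w - α·∇
= 0.11 - 0.05·-2.57
= 0.11 + 0.1285
= 0.2385

0.2385


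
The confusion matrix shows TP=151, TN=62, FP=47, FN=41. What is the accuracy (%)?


Accuracy = (TP+TN)/(TP+TN+FP+FN)
= (151+62)/(301)
= 213/301 = 70.76%

70.76%


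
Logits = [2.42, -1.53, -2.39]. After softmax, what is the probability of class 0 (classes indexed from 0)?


Exponentials: e^2.42=11.2459, e^-1.53=0.2165, e^-2.39=0.0916
Sum = 11.554
Softmax = [0.9733, 0.0187, 0.0079]
p[0] = 11.2459/11.554 = 0.9733

0.9733


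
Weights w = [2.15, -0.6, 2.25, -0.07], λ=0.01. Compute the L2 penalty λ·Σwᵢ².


‖w‖₂² = (2.15)² + (-0.6)² + (2.25)² + (-0.07)²
     = 4.6225 + 0.36 + 5.0625 + 0.0049
     = 10.0499
λ·‖w‖₂² = 0.01·10.0499 = 0.100499

0.100499


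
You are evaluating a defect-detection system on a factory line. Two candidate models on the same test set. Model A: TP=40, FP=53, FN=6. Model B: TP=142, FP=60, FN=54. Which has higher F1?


Model A: P=40/93=0.4301, R=40/46=0.8696, F1=2PR/(P+R)=2TP/(2TP+FP+FN)=80/139=0.5755
Model B: P=142/202=0.703, R=142/196=0.7245, F1=2PR/(P+R)=2TP/(2TP+FP+FN)=284/398=0.7136
0.5755 < 0.7136 → Model B

Model B


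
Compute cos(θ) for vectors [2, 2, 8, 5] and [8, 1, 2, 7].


A·B = 2·8 + 2·1 + 8·2 + 5·7 = 69
‖A‖ = √97 = 9.8489, ‖B‖ = √118 = 10.8628
cos = 69/(√97·√118) = 69/√11446 = 0.6449

0.6449


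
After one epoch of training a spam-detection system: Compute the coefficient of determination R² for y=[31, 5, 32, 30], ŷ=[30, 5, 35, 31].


ȳ = 24.5
SS_res = Σ(y-ŷ)² = 11
SS_tot = Σ(y-ȳ)² = 509
R² = 1 - SS_res/SS_tot = 1 - 0.0216 = 0.9784

0.9784


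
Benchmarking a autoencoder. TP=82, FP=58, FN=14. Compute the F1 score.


Precision = 82/140 = 0.5857
Recall = 82/96 = 0.8542
F1 = 2·P·R/(P+R) = 2·TP/(2·TP+FP+FN) = 164/(164+58+14) = 164/236 = 0.6949

0.6949
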